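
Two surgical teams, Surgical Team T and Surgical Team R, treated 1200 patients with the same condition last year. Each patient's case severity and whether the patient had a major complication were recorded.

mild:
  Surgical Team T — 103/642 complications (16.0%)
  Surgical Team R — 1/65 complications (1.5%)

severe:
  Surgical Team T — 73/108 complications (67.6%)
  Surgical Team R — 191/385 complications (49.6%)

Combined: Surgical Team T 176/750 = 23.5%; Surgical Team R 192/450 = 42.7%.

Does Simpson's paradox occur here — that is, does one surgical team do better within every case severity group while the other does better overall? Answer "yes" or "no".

yes

Within each case severity level (mild 16.0% vs 1.5%; severe 67.6% vs 49.6%), Surgical Team R has the lower rate every time. Pooled: 23.5% vs 42.7% — Surgical Team T has the lower rate overall. The two comparisons disagree.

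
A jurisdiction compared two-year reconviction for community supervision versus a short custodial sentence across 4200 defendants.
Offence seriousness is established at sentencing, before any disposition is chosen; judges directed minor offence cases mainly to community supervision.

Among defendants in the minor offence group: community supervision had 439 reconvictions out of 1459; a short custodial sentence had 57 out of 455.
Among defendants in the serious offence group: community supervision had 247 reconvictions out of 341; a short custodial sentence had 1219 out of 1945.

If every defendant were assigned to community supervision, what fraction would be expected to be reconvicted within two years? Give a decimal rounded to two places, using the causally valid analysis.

a short custodial sentence is lower inside every offence seriousness stratum but community supervision is lower in aggregate. Whether to stratify depends on how offence seriousness relates to the disposition.
Here offence seriousness is a common cause — it drives both which disposition a case falls under and the outcome. The crude comparison mixes populations; the stratum-specific rates are the causally relevant ones.
Standardising community supervision to the population offence seriousness mix: 0.456·439/1459 + 0.544·247/341 = 0.531.

0.53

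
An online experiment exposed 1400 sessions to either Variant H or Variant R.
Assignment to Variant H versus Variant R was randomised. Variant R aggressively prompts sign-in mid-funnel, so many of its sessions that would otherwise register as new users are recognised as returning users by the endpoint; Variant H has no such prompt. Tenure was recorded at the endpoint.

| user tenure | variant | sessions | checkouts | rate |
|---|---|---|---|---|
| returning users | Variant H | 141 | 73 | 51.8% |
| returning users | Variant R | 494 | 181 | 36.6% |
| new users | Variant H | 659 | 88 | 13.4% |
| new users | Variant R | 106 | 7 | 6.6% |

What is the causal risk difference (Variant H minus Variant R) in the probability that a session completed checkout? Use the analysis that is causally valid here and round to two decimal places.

The stratified and pooled comparisons disagree (Variant H wins within each user tenure; Variant R wins overall), so the answer turns on the causal role of user tenure.
User tenure is recorded after the variant and is itself shifted by it — it sits on the causal path from variant to outcome. Conditioning on a mediator would strip out part of the effect we want; the pooled comparison gives the total causal effect.
The causal difference is the pooled difference: 0.201 − 0.313 = -0.112.

-0.11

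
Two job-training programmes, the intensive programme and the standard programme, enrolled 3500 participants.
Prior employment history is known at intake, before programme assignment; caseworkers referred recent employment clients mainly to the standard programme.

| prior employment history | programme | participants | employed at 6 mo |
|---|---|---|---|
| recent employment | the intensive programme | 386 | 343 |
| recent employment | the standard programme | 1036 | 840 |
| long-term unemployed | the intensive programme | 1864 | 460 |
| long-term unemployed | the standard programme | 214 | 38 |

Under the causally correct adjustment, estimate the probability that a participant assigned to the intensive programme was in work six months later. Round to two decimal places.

0.51

Prior employment history is set before the programme has any effect — it is not caused by the programme — and it independently drives the outcome. That makes it a confounder, so the causal comparison is within prior employment history levels.
Standardising the intensive programme to the population prior employment history mix: 0.406·343/386 + 0.594·460/1864 = 0.508.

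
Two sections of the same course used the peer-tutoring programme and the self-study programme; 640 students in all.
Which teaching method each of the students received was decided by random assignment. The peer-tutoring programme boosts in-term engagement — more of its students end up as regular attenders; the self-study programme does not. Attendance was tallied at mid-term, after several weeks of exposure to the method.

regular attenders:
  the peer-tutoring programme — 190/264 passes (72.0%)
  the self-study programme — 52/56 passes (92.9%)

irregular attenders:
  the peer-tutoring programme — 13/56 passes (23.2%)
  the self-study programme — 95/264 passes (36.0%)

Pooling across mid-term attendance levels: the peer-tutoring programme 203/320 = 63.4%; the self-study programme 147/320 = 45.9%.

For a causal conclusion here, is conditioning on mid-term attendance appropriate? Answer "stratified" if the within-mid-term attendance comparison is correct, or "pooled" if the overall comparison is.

pooled

Mid-term attendance lies on the pathway teaching method → mid-term attendance → outcome, so adjusting for it blocks the indirect effect. For the total causal effect of teaching method, use the unadjusted pooled rates.
Pooled: the peer-tutoring programme 63.4% vs the self-study programme 45.9%; the peer-tutoring programme is higher overall.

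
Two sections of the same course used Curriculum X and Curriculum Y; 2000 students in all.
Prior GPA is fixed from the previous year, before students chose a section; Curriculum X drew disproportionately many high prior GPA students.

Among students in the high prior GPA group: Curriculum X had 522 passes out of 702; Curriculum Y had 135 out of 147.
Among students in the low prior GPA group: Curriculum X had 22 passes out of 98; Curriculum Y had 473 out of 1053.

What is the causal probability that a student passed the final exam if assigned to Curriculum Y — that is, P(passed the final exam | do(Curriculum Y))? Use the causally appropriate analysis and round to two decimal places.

Within every prior GPA band level Curriculum Y has the higher rate, yet pooled Curriculum X does — Simpson's reversal.
Prior GPA band is set before the teaching method has any effect — it is not caused by the teaching method — and it independently drives the outcome. That makes it a confounder, so the causal comparison is within prior GPA band levels.
Standardising Curriculum Y to the population prior GPA band mix: 0.424·135/147 + 0.576·473/1053 = 0.648.

0.65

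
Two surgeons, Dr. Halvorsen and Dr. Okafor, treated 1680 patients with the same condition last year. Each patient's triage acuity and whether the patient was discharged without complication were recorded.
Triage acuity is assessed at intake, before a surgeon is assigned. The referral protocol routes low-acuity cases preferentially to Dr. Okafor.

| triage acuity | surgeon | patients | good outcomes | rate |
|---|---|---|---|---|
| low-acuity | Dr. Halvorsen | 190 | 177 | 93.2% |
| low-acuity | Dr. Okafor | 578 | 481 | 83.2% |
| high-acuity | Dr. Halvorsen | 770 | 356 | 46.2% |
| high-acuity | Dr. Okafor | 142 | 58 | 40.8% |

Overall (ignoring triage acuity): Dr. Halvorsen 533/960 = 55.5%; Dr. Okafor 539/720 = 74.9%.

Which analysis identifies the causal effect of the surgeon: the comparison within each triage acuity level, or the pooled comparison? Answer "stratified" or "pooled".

The stratified and pooled comparisons disagree (Dr. Halvorsen wins within each triage acuity; Dr. Okafor wins overall), so the answer turns on the causal role of triage acuity.
Nothing the surgeon does changes triage acuity; the imbalance is an allocation artefact. With triage acuity also predicting the outcome, the pooled figure is confounded, and the within-stratum comparison is the causal one.
Within each level — low-acuity: 93.2% vs 83.2%; high-acuity: 46.2% vs 40.8% — Dr. Halvorsen is higher every time.

stratified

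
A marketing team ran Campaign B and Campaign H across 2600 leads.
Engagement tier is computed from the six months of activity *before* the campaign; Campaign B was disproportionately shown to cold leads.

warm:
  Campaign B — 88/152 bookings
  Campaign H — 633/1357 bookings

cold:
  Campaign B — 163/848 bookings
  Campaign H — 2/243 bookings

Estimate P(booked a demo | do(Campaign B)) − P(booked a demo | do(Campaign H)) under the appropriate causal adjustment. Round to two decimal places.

+0.14

Campaign B is higher inside every engagement tier stratum but Campaign H is higher in aggregate. Whether to stratify depends on how engagement tier relates to the campaign.
Engagement tier satisfies the back-door criterion: it is not a descendant of the campaign, and it blocks the spurious path from campaign to outcome. Adjusting for it (i.e., using the within-engagement tier rates) gives the causal effect.
Adjusting over the population distribution of engagement tier: 0.580·(0.579−0.466) + 0.420·(0.192−0.008) = +0.142.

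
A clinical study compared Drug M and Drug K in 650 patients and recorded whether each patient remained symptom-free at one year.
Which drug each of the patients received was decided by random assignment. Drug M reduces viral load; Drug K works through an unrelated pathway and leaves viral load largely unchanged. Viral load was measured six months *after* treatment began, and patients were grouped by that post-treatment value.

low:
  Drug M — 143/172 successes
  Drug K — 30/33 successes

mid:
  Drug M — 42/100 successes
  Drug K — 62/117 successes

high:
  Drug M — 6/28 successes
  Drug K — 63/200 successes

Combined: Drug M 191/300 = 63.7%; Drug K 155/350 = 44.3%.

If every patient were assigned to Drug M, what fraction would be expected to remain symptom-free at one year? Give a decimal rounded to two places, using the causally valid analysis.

0.64

Stratifying would compare drugs among patients the drugs themselves sorted into viral load groups — a form of selection on an intermediate. The unconditioned pooled rates give the total causal effect.
So P(outcome | do(Drug M)) is just the pooled rate for Drug M: 191/300 = 0.637.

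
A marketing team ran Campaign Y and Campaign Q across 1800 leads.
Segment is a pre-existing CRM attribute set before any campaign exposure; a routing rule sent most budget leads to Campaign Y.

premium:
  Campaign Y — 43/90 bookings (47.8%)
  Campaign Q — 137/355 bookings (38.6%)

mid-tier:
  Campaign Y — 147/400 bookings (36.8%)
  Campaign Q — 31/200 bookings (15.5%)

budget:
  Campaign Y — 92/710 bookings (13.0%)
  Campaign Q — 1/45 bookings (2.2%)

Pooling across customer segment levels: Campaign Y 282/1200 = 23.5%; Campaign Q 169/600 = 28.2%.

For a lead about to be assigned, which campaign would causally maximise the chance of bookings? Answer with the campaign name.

Since customer segment is a pre-existing factor (not a product of the campaign) and it affects the outcome on its own, it is a confounder. The stratified rates, not the pooled rate, identify the causal effect.
Within each level — premium: 47.8% vs 38.6%; mid-tier: 36.8% vs 15.5%; budget: 13.0% vs 2.2% — Campaign Y is higher every time.

Campaign Y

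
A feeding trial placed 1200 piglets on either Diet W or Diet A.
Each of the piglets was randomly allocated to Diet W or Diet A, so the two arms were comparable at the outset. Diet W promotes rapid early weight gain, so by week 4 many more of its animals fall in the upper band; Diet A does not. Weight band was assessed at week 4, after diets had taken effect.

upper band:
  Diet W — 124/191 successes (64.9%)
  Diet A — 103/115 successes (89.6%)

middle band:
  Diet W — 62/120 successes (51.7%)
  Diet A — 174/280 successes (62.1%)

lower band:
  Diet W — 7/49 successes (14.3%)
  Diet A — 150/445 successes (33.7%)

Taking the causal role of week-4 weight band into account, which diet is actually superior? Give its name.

The week-4 weight band-specific comparison favours Diet A throughout, but the pooled figures favour Diet W. The question is whether to condition on week-4 weight band.
Week-4 weight band is downstream of the diet. One should not condition on a consequence of treatment, so the overall rates are the right comparison.
Pooled: Diet W 53.6% vs Diet A 50.8%; Diet W is higher overall.

Diet W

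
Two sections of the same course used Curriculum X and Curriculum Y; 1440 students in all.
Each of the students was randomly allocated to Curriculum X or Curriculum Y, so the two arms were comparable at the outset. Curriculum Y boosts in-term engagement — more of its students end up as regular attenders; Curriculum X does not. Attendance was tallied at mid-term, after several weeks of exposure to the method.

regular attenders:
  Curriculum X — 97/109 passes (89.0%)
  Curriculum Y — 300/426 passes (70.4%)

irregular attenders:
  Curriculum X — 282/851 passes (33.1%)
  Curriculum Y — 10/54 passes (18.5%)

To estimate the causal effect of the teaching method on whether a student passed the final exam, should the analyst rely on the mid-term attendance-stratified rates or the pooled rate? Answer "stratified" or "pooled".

The stratified and pooled comparisons disagree (Curriculum X wins within each mid-term attendance; Curriculum Y wins overall), so the answer turns on the causal role of mid-term attendance.
Mid-term attendance lies on the pathway teaching method → mid-term attendance → outcome, so adjusting for it blocks the indirect effect. For the total causal effect of teaching method, use the unadjusted pooled rates.
Pooled: Curriculum X 39.5% vs Curriculum Y 64.6%; Curriculum Y is higher overall.

pooled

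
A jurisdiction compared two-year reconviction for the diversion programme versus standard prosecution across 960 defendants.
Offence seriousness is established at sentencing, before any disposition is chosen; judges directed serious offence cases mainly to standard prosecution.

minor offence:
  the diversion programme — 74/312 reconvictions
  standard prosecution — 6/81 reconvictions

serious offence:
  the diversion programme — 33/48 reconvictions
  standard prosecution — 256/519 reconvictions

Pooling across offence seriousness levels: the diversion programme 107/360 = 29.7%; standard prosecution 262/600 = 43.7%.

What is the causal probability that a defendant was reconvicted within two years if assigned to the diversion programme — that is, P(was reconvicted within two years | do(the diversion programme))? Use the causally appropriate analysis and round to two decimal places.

0.50

Offence seriousness differs across dispositions for reasons unrelated to any effect of the disposition itself, and it separately predicts the outcome — a classic confounder. We must compare within offence seriousness levels.
Standardising the diversion programme to the population offence seriousness mix: 0.409·74/312 + 0.591·33/48 = 0.503.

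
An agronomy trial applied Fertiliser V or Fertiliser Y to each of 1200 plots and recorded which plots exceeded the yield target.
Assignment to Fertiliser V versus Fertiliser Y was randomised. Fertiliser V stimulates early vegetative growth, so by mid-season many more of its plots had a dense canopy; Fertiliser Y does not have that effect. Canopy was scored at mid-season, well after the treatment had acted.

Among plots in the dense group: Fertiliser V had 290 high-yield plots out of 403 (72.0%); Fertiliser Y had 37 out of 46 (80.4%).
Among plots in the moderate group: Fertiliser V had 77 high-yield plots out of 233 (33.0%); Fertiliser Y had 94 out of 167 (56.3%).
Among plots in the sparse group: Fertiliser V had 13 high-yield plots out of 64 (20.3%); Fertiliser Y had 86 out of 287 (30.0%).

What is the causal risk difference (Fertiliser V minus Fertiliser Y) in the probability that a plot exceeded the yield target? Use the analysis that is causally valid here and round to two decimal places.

+0.11

Mid-season canopy is downstream of the fertiliser. One should not condition on a consequence of treatment, so the overall rates are the right comparison.
The causal difference is the pooled difference: 0.543 − 0.434 = +0.109.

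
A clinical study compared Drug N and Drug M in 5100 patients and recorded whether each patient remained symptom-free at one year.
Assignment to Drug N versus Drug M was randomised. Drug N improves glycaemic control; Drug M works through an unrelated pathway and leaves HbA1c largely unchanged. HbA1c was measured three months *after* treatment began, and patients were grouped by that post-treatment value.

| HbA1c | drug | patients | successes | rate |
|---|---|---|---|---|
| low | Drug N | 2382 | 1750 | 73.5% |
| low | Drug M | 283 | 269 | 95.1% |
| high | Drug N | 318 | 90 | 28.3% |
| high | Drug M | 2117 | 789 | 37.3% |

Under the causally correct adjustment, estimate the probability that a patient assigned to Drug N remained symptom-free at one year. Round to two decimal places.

0.68

HbA1c lies on the pathway drug → HbA1c → outcome, so adjusting for it blocks the indirect effect. For the total causal effect of drug, use the unadjusted pooled rates.
So P(outcome | do(Drug N)) is just the pooled rate for Drug N: 1840/2700 = 0.681.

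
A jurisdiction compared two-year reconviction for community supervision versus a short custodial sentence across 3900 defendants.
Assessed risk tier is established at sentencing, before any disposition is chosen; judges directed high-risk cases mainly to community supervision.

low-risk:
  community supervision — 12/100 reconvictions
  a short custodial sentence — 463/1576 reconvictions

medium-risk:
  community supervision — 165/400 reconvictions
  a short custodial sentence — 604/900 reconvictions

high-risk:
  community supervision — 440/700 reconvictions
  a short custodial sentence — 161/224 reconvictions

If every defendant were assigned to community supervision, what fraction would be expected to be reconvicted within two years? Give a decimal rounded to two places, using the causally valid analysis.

0.34

The assessed risk tier-specific comparison favours community supervision throughout, but the pooled figures favour a short custodial sentence. The question is whether to condition on assessed risk tier.
Nothing the disposition does changes assessed risk tier; the imbalance is an allocation artefact. With assessed risk tier also predicting the outcome, the pooled figure is confounded, and the within-stratum comparison is the causal one.
Standardising community supervision to the population assessed risk tier mix: 0.430·12/100 + 0.333·165/400 + 0.237·440/700 = 0.338.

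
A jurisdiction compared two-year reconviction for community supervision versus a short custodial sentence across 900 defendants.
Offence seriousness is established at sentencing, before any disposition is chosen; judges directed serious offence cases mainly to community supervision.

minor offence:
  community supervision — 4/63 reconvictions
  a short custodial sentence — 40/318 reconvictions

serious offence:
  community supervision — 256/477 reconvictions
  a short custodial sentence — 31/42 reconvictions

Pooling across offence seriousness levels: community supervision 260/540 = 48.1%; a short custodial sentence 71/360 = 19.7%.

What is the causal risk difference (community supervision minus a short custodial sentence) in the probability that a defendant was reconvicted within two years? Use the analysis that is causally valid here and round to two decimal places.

-0.14

community supervision is lower inside every offence seriousness stratum but a short custodial sentence is lower in aggregate. Whether to stratify depends on how offence seriousness relates to the disposition.
Since offence seriousness is a pre-existing factor (not a product of the disposition) and it affects the outcome on its own, it is a confounder. The stratified rates, not the pooled rate, identify the causal effect.
Adjusting over the population distribution of offence seriousness: 0.423·(0.063−0.126) + 0.577·(0.537−0.738) = -0.143.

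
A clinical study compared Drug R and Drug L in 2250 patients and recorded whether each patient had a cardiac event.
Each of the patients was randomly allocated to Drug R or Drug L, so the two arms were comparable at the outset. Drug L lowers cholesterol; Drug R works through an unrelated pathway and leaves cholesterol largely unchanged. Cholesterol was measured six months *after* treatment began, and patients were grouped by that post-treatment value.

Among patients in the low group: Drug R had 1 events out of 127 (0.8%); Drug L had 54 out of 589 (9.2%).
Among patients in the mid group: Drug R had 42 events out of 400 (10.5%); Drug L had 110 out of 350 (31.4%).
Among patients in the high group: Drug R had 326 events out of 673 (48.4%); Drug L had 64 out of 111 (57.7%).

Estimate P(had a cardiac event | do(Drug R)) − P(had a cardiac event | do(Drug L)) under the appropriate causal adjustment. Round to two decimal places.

+0.09

Cholesterol is downstream of the drug. One should not condition on a consequence of treatment, so the overall rates are the right comparison.
The causal difference is the pooled difference: 0.307 − 0.217 = +0.090.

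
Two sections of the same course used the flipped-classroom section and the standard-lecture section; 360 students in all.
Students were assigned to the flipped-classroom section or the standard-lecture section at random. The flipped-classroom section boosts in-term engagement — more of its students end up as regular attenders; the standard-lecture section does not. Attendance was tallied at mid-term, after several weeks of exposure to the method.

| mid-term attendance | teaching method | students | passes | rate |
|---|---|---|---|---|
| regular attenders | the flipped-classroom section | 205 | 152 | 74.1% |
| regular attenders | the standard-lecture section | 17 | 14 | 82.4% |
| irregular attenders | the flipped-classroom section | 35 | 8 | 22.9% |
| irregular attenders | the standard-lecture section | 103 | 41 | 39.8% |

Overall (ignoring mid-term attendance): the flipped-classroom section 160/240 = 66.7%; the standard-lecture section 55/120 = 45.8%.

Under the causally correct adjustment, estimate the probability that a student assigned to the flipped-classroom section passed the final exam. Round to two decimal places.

0.67

Mid-term attendance here is a post-treatment variable shaped by the teaching method; conditioning on it would introduce bias rather than remove it. The overall comparison is the causal one.
So P(outcome | do(the flipped-classroom section)) is just the pooled rate for the flipped-classroom section: 160/240 = 0.667.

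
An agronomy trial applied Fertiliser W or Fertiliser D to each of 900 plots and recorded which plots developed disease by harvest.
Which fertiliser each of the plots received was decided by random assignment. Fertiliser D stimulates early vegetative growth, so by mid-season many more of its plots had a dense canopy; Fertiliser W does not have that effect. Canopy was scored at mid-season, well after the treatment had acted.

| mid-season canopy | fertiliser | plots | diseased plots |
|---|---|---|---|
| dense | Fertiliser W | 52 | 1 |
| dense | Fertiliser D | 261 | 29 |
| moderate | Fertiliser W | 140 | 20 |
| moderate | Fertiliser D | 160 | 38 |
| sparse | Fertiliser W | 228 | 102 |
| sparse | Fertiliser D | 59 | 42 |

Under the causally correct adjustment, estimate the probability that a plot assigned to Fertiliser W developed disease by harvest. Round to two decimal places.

0.29

Fertiliser W is lower inside every mid-season canopy stratum but Fertiliser D is lower in aggregate. Whether to stratify depends on how mid-season canopy relates to the fertiliser.
Mid-season canopy here is a post-treatment variable shaped by the fertiliser; conditioning on it would introduce bias rather than remove it. The overall comparison is the causal one.
So P(outcome | do(Fertiliser W)) is just the pooled rate for Fertiliser W: 123/420 = 0.293.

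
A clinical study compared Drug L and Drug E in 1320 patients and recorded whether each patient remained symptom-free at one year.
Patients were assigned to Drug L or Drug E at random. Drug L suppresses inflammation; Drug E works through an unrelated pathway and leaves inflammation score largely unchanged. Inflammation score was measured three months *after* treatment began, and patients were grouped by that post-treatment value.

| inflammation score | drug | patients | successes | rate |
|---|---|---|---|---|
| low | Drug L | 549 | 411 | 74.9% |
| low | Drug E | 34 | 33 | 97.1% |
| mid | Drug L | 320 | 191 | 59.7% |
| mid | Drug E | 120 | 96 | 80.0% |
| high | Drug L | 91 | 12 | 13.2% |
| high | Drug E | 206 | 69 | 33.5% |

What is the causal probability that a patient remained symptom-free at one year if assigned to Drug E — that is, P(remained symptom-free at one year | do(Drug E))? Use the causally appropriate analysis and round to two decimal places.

0.55

Within every inflammation score level Drug E has the higher rate, yet pooled Drug L does — Simpson's reversal.
Because the drug influences inflammation score, inflammation score is a post-treatment mediator, not a confounder. Stratifying on it would bias the estimate; the causal effect is the crude pooled difference.
So P(outcome | do(Drug E)) is just the pooled rate for Drug E: 198/360 = 0.550.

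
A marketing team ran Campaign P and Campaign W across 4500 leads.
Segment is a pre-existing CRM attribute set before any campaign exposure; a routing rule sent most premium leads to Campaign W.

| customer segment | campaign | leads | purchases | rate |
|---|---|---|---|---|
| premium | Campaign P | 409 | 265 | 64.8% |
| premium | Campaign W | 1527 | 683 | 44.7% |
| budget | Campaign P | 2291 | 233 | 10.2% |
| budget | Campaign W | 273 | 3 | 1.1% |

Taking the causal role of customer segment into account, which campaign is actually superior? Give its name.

Since customer segment is a pre-existing factor (not a product of the campaign) and it affects the outcome on its own, it is a confounder. The stratified rates, not the pooled rate, identify the causal effect.
Within each level — premium: 64.8% vs 44.7%; budget: 10.2% vs 1.1% — Campaign P is higher every time.

Campaign P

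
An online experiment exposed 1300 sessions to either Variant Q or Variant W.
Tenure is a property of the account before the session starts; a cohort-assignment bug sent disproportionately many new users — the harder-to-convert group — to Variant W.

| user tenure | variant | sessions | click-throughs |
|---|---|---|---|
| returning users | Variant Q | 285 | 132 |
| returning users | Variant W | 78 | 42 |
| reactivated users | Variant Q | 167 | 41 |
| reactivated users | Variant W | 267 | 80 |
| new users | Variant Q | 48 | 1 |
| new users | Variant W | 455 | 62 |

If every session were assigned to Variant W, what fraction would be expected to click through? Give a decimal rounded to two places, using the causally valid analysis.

User tenure satisfies the back-door criterion: it is not a descendant of the variant, and it blocks the spurious path from variant to outcome. Adjusting for it (i.e., using the within-user tenure rates) gives the causal effect.
Standardising Variant W to the population user tenure mix: 0.279·42/78 + 0.334·80/267 + 0.387·62/455 = 0.303.

0.30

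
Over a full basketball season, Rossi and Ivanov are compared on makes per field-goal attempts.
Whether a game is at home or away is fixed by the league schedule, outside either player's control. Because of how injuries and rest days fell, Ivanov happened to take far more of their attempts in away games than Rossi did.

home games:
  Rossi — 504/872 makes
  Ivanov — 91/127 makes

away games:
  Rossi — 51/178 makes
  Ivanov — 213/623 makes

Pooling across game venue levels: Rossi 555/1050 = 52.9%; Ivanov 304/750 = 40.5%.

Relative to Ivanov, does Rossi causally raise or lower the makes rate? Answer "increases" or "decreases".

decreases

The stratified and pooled comparisons disagree (Ivanov wins within each game venue; Rossi wins overall), so the answer turns on the causal role of game venue.
Here game venue is a common cause — it drives both which player a case falls under and the outcome. The crude comparison mixes populations; the stratum-specific rates are the causally relevant ones.
Within each level — home games: 57.8% vs 71.7%; away games: 28.7% vs 34.2% — Ivanov is higher every time.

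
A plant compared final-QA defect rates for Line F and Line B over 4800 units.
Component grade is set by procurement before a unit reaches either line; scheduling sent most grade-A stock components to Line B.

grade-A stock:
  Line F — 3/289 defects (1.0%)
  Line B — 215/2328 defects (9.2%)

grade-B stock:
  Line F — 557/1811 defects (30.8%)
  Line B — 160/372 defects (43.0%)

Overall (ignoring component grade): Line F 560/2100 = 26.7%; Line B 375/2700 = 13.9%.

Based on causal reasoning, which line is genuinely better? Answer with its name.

Line F is lower inside every component grade stratum but Line B is lower in aggregate. Whether to stratify depends on how component grade relates to the line.
Nothing the line does changes component grade; the imbalance is an allocation artefact. With component grade also predicting the outcome, the pooled figure is confounded, and the within-stratum comparison is the causal one.
Within each level — grade-A stock: 1.0% vs 9.2%; grade-B stock: 30.8% vs 43.0% — Line F is lower every time.

Line F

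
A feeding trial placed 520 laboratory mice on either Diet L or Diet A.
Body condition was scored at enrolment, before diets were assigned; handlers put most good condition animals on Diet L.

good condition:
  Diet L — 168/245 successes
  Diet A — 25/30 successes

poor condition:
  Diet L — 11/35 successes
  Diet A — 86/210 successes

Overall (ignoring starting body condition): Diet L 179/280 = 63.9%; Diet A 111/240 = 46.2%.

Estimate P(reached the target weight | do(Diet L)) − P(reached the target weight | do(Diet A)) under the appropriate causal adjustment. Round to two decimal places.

Diet A is higher inside every starting body condition stratum but Diet L is higher in aggregate. Whether to stratify depends on how starting body condition relates to the diet.
Since starting body condition is a pre-existing factor (not a product of the diet) and it affects the outcome on its own, it is a confounder. The stratified rates, not the pooled rate, identify the causal effect.
Adjusting over the population distribution of starting body condition: 0.529·(0.686−0.833) + 0.471·(0.314−0.410) = -0.123.

-0.12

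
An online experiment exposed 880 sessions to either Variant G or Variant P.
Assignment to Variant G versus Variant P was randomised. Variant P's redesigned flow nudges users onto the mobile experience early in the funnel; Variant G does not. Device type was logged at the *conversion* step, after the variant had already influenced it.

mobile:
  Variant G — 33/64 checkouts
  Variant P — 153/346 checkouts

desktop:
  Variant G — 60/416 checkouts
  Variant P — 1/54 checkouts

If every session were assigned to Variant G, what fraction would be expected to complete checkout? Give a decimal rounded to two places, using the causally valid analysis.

0.19

The distribution of device type is itself part of what the variant does — it is an intermediate outcome. Holding it fixed would remove that part of the effect; the total effect is the pooled difference.
So P(outcome | do(Variant G)) is just the pooled rate for Variant G: 93/480 = 0.194.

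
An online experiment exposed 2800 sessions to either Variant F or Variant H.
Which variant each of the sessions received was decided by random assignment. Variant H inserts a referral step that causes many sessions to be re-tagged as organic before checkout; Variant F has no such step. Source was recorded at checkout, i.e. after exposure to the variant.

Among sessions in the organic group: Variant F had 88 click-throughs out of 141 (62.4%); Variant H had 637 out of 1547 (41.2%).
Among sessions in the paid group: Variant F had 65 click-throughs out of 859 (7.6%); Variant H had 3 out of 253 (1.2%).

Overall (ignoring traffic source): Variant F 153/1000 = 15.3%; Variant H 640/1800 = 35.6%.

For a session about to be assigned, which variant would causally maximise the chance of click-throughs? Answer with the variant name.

Variant H

Because the variant influences traffic source, traffic source is a post-treatment mediator, not a confounder. Stratifying on it would bias the estimate; the causal effect is the crude pooled difference.
Pooled: Variant F 15.3% vs Variant H 35.6%; Variant H is higher overall.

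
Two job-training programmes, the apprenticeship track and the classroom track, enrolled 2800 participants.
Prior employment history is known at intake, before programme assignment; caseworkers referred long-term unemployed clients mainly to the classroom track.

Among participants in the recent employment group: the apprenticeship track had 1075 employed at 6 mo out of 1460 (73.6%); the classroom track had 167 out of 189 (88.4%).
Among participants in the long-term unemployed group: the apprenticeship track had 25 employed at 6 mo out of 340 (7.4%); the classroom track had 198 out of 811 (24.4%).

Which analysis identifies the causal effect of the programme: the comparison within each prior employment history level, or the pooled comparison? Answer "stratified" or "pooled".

The prior employment history-specific comparison favours the classroom track throughout, but the pooled figures favour the apprenticeship track. The question is whether to condition on prior employment history.
Here prior employment history is a common cause — it drives both which programme a case falls under and the outcome. The crude comparison mixes populations; the stratum-specific rates are the causally relevant ones.
Within each level — recent employment: 73.6% vs 88.4%; long-term unemployed: 7.4% vs 24.4% — the classroom track is higher every time.

stratified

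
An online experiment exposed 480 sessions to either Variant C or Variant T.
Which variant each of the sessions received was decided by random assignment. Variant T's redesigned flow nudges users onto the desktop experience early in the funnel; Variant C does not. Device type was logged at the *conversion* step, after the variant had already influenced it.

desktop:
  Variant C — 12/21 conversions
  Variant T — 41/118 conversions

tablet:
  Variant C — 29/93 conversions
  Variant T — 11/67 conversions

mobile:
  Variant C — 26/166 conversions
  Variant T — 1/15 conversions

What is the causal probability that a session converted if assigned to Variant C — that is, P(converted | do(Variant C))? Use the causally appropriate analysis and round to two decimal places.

0.24

Stratifying would compare variants among sessions the variants themselves sorted into device type groups — a form of selection on an intermediate. The unconditioned pooled rates give the total causal effect.
So P(outcome | do(Variant C)) is just the pooled rate for Variant C: 67/280 = 0.239.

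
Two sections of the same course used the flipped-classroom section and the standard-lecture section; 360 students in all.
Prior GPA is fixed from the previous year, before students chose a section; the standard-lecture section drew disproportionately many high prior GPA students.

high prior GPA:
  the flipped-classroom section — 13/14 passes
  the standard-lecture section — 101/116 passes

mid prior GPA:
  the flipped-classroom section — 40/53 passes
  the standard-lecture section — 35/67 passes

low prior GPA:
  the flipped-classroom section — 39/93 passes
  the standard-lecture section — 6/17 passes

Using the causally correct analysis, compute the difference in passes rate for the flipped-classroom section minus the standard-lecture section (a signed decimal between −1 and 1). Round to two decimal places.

+0.12

Since prior GPA band is a pre-existing factor (not a product of the teaching method) and it affects the outcome on its own, it is a confounder. The stratified rates, not the pooled rate, identify the causal effect.
Adjusting over the population distribution of prior GPA band: 0.361·(0.929−0.871) + 0.333·(0.755−0.522) + 0.306·(0.419−0.353) = +0.119.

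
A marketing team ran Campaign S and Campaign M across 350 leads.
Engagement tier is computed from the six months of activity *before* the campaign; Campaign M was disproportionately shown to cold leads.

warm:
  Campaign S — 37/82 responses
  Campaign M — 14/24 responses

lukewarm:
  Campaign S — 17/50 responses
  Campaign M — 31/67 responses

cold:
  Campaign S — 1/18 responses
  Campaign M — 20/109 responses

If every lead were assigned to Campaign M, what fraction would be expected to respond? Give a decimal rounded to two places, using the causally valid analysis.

The stratified and pooled comparisons disagree (Campaign M wins within each engagement tier; Campaign S wins overall), so the answer turns on the causal role of engagement tier.
Engagement tier differs across campaigns for reasons unrelated to any effect of the campaign itself, and it separately predicts the outcome — a classic confounder. We must compare within engagement tier levels.
Standardising Campaign M to the population engagement tier mix: 0.303·14/24 + 0.334·31/67 + 0.363·20/109 = 0.398.

0.40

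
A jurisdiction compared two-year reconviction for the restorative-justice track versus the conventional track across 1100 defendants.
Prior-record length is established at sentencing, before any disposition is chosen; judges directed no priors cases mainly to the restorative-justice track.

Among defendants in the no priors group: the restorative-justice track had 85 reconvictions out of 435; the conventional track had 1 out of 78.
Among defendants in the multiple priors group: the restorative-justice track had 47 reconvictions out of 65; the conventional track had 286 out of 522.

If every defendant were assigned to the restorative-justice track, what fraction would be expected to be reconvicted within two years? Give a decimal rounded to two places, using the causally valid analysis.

Within every prior-record length level the conventional track has the lower rate, yet pooled the restorative-justice track does — Simpson's reversal.
Nothing the disposition does changes prior-record length; the imbalance is an allocation artefact. With prior-record length also predicting the outcome, the pooled figure is confounded, and the within-stratum comparison is the causal one.
Standardising the restorative-justice track to the population prior-record length mix: 0.466·85/435 + 0.534·47/65 = 0.477.

0.48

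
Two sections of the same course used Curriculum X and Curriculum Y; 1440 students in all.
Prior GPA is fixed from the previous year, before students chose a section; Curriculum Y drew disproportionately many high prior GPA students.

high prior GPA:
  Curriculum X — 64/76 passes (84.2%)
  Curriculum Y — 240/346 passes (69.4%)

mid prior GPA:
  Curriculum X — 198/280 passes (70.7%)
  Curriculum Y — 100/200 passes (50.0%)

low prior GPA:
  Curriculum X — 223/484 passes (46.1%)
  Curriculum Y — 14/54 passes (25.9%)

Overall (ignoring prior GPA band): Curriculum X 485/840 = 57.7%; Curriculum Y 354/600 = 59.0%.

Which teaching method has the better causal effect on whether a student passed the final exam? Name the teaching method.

Within every prior GPA band level Curriculum X has the higher rate, yet pooled Curriculum Y does — Simpson's reversal.
Nothing the teaching method does changes prior GPA band; the imbalance is an allocation artefact. With prior GPA band also predicting the outcome, the pooled figure is confounded, and the within-stratum comparison is the causal one.
Within each level — high prior GPA: 84.2% vs 69.4%; mid prior GPA: 70.7% vs 50.0%; low prior GPA: 46.1% vs 25.9% — Curriculum X is higher every time.

Curriculum X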